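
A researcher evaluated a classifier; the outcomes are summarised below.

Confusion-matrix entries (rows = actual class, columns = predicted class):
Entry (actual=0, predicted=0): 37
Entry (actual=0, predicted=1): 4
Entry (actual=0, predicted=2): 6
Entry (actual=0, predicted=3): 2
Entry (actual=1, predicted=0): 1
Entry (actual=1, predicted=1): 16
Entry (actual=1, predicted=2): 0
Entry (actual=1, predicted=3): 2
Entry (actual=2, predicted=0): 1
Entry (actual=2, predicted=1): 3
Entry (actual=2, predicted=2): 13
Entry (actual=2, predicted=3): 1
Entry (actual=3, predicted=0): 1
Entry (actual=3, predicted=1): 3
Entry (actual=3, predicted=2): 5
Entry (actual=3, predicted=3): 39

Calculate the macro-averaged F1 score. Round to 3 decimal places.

0.752

Per-class F1 score (2·TP/(2·TP+FP+FN)):
  0: TP=37, FP=1+1+1=3, FN=4+6+2=12 → 74/89 = 0.8315
  1: TP=16, FP=4+3+3=10, FN=1+0+2=3 → 32/45 = 0.7111
  2: TP=13, FP=6+0+5=11, FN=1+3+1=5 → 26/42 = 0.6190
  3: TP=39, FP=2+2+1=5, FN=1+3+5=9 → 78/92 = 0.8478
Macro-F1 score = mean = (0.8315 + 0.7111 + 0.6190 + 0.8478) / 4 = 0.752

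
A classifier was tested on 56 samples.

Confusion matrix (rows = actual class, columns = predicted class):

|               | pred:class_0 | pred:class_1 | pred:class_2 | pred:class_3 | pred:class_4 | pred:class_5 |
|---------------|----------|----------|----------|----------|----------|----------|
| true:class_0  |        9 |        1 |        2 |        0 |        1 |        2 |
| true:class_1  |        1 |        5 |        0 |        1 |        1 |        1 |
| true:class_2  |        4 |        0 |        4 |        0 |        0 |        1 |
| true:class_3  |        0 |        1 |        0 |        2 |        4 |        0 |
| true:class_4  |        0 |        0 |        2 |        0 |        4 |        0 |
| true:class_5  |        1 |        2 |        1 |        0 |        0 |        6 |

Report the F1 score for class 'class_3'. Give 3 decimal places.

One-vs-rest for 'class_3': TP = diagonal; FP = other classes predicted 'class_3'; FN = 'class_3' predicted as other.
F1 score = 2·TP/(2·TP+FP+FN).
class_3: TP=2, FP=0+1+0+0+0=1, FN=0+1+0+4+0=5 → 4/10 = 0.4000

0.400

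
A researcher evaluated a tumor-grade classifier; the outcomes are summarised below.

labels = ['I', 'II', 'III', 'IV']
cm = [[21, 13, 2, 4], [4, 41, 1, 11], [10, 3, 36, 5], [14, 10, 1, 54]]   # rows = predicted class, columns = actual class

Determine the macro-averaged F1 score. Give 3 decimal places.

0.651

Per-class F1 score (2·TP/(2·TP+FP+FN)):
  I: TP=21, FP=13+2+4=19, FN=4+10+14=28 → 42/89 = 0.4719
  II: TP=41, FP=4+1+11=16, FN=13+3+10=26 → 82/124 = 0.6613
  III: TP=36, FP=10+3+5=18, FN=2+1+1=4 → 72/94 = 0.7660
  IV: TP=54, FP=14+10+1=25, FN=4+11+5=20 → 108/153 = 0.7059
Macro-F1 score = mean = (0.4719 + 0.6613 + 0.7660 + 0.7059) / 4 = 0.651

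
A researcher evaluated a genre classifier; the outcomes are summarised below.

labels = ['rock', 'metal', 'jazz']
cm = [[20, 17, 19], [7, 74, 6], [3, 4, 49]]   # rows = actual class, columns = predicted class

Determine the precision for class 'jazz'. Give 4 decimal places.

One-vs-rest for 'jazz': TP = diagonal; FP = other classes predicted 'jazz'; FN = 'jazz' predicted as other.
precision = TP/(TP+FP).
jazz: TP=49, FP=19+6=25 → 49/74 = 0.66216

0.6622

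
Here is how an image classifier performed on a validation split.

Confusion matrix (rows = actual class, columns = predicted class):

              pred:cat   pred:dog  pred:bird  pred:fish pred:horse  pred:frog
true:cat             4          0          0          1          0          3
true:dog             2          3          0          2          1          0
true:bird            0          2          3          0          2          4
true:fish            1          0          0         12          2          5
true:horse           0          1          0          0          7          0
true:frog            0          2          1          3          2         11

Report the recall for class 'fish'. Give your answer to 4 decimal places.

0.6000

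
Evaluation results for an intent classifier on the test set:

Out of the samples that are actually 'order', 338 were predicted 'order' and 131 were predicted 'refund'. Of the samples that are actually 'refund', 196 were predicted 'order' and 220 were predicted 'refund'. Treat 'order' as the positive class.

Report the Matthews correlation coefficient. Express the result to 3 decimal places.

0.255

MCC = (TP·TN − FP·FN) / √((TP+FP)(TP+FN)(TN+FP)(TN+FN))
Numerator = 338·220 − 196·131 = 48684
Denominator = √(534·469·416·351) = √36569123136 = 191230.5497
MCC = 48684 / 191230.5497 = 0.255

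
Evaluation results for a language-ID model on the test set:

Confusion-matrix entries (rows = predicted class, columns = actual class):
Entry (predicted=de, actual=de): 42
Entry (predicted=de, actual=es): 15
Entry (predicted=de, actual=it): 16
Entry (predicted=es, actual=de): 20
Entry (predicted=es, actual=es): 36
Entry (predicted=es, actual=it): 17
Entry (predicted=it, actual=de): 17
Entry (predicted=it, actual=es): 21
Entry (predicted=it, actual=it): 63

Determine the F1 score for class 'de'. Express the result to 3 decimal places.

Treat 'de' as positive and all other classes as negative.
F1 score = 2·TP/(2·TP+FP+FN).
de: TP=42, FP=15+16=31, FN=20+17=37 → 84/152 = 0.5526

0.553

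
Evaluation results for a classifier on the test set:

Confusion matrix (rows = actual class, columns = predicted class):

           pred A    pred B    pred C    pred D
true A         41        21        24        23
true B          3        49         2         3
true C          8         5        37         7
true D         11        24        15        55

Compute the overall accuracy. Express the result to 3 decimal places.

0.555

Accuracy = trace / total = (41+49+37+55=182) / 328 = 182/328 = 0.555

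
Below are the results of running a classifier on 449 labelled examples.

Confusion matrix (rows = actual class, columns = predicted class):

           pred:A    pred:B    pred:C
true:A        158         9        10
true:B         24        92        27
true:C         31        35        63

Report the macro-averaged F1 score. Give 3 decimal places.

0.673

Per-class F1 score (2·TP/(2·TP+FP+FN)):
  A: TP=158, FP=24+31=55, FN=9+10=19 → 316/390 = 0.8103
  B: TP=92, FP=9+35=44, FN=24+27=51 → 184/279 = 0.6595
  C: TP=63, FP=10+27=37, FN=31+35=66 → 126/229 = 0.5502
Macro-F1 score = mean = (0.8103 + 0.6595 + 0.5502) / 3 = 0.673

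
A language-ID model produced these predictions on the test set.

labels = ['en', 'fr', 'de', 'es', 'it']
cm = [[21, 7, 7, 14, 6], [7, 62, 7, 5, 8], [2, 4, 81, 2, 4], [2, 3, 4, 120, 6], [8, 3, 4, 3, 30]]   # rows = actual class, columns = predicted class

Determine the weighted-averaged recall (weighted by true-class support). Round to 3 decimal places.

0.748

Per-class recall (TP/(TP+FN)):
  en: TP=21, FN=7+7+14+6=34 → 21/55 = 0.3818
  fr: TP=62, FN=7+7+5+8=27 → 62/89 = 0.6966
  de: TP=81, FN=2+4+2+4=12 → 81/93 = 0.8710
  es: TP=120, FN=2+3+4+6=15 → 120/135 = 0.8889
  it: TP=30, FN=8+3+4+3=18 → 30/48 = 0.6250
Weighted-recall = Σ (supportᵢ/N)·recallᵢ with N=420: (55/420)·0.3818 + (89/420)·0.6966 + (93/420)·0.8710 + (135/420)·0.8889 + (48/420)·0.6250 = 0.748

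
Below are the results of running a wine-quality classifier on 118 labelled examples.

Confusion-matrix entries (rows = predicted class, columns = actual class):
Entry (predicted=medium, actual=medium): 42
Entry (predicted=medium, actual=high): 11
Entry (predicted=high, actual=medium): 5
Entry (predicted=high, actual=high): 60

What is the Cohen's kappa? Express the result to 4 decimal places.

Observed agreement pₒ = trace/N = 102/118 = 0.86441
Expected agreement pₑ = Σ (rowᵢ·colᵢ)/N² = (47·53 + 71·65)/118² = 0.51034
κ = (pₒ − pₑ)/(1 − pₑ) = (0.86441 − 0.51034)/(1 − 0.51034) = 0.7231

0.7231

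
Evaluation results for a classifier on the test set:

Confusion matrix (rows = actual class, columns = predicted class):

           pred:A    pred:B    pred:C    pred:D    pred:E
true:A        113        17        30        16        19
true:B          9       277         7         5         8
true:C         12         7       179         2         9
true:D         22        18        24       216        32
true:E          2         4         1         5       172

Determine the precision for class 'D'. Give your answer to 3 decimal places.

0.885

Treat 'D' as positive and all other classes as negative.
precision = TP/(TP+FP).
D: TP=216, FP=16+5+2+5=28 → 216/244 = 0.8852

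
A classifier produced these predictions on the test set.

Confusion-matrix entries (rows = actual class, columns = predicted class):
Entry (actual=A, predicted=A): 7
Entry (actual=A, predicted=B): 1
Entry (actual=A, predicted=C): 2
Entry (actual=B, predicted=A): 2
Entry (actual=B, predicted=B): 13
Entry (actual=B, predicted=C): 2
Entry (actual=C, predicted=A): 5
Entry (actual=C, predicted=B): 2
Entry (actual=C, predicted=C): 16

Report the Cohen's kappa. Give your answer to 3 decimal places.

0.570

Observed agreement pₒ = trace/N = 36/50 = 0.7200
Expected agreement pₑ = Σ (rowᵢ·colᵢ)/N² = (10·14 + 17·16 + 23·20)/50² = 0.3488
κ = (pₒ − pₑ)/(1 − pₑ) = (0.7200 − 0.3488)/(1 − 0.3488) = 0.570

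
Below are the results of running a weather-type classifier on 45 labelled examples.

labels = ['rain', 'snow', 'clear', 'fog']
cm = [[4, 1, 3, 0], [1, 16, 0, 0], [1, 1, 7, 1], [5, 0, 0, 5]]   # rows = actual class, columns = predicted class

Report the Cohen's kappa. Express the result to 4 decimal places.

0.6023

Observed agreement pₒ = trace/N = 32/45 = 0.71111
Expected agreement pₑ = Σ (rowᵢ·colᵢ)/N² = (8·11 + 17·18 + 10·10 + 10·6)/45² = 0.27358
κ = (pₒ − pₑ)/(1 − pₑ) = (0.71111 − 0.27358)/(1 − 0.27358) = 0.6023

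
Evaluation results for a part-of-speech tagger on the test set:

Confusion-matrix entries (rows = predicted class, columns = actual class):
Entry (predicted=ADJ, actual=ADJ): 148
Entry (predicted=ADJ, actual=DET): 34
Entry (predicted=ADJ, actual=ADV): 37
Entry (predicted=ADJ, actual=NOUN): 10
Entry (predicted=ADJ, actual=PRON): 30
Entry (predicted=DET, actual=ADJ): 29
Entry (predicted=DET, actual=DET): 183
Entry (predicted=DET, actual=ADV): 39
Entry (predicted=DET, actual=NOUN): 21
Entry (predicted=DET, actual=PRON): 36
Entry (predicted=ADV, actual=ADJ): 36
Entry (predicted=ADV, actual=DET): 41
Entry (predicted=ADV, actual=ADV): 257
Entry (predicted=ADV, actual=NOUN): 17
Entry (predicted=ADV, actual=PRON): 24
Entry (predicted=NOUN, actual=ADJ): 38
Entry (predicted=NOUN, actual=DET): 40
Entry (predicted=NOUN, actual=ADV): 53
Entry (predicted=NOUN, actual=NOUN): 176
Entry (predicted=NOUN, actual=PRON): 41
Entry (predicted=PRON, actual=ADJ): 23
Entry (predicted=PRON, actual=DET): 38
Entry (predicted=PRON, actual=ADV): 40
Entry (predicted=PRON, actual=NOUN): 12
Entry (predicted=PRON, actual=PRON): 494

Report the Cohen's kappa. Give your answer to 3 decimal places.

Observed agreement pₒ = trace/N = 1258/1897 = 0.6632
Expected agreement pₑ = Σ (rowᵢ·colᵢ)/N² = (274·259 + 336·308 + 426·375 + 236·348 + 625·607)/1897² = 0.2211
κ = (pₒ − pₑ)/(1 − pₑ) = (0.6632 − 0.2211)/(1 − 0.2211) = 0.568

0.568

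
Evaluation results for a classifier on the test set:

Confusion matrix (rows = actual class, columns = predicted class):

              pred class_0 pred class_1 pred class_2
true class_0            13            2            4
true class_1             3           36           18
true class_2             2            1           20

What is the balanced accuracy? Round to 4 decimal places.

Balanced accuracy = mean of per-class recall.
  class_0: recall = 13/19 = 0.68421
  class_1: recall = 36/57 = 0.63158
  class_2: recall = 20/23 = 0.86957
Mean = (0.68421 + 0.63158 + 0.86957) / 3 = 0.7285

0.7285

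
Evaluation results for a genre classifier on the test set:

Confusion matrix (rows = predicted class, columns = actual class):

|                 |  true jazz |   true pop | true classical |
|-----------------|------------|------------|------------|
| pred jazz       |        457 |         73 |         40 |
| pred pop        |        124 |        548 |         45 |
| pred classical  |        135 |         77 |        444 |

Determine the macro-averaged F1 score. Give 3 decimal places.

0.745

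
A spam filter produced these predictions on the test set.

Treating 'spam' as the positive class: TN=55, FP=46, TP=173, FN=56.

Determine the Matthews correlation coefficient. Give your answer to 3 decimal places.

0.293

MCC = (TP·TN − FP·FN) / √((TP+FP)(TP+FN)(TN+FP)(TN+FN))
Numerator = 173·55 − 46·56 = 6939
Denominator = √(219·229·101·111) = √562242861 = 23711.6609
MCC = 6939 / 23711.6609 = 0.293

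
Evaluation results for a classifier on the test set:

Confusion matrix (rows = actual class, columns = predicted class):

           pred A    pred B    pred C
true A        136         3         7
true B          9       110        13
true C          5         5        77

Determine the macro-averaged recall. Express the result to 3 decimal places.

0.883

Per-class recall (TP/(TP+FN)):
  A: TP=136, FN=3+7=10 → 136/146 = 0.9315
  B: TP=110, FN=9+13=22 → 110/132 = 0.8333
  C: TP=77, FN=5+5=10 → 77/87 = 0.8851
Macro-recall = mean = (0.9315 + 0.8333 + 0.8851) / 3 = 0.883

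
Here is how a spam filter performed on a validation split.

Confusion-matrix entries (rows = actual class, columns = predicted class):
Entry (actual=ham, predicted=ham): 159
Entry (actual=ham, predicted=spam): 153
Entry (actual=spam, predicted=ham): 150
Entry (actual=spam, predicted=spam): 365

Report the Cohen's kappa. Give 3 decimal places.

Observed agreement pₒ = trace/N = 524/827 = 0.6336
Expected agreement pₑ = Σ (rowᵢ·colᵢ)/N² = (312·309 + 515·518)/827² = 0.5310
κ = (pₒ − pₑ)/(1 − pₑ) = (0.6336 − 0.5310)/(1 − 0.5310) = 0.219

0.219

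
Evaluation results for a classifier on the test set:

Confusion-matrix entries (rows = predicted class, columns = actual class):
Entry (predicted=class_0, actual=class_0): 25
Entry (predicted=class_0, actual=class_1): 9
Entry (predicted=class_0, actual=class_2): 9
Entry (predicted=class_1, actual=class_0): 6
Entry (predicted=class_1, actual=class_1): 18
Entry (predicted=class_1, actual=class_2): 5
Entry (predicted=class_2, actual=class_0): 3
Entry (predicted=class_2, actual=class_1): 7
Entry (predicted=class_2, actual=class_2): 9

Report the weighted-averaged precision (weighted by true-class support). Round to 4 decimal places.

0.5689

Per-class precision (TP/(TP+FP)):
  class_0: TP=25, FP=9+9=18 → 25/43 = 0.58140
  class_1: TP=18, FP=6+5=11 → 18/29 = 0.62069
  class_2: TP=9, FP=3+7=10 → 9/19 = 0.47368
Weighted-precision = Σ (supportᵢ/N)·precisionᵢ with N=91: (34/91)·0.58140 + (34/91)·0.62069 + (23/91)·0.47368 = 0.5689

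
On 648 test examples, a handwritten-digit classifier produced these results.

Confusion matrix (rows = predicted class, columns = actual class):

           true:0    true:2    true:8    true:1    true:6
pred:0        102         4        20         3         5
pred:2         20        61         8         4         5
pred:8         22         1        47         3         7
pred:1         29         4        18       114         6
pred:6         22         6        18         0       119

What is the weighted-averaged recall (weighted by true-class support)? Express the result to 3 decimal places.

0.684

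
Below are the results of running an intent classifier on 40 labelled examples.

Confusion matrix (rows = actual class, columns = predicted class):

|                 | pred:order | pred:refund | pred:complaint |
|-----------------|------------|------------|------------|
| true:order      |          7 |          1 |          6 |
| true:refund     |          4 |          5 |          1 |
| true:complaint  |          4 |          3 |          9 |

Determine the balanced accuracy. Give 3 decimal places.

Balanced accuracy = mean of per-class recall.
  order: recall = 7/14 = 0.5000
  refund: recall = 5/10 = 0.5000
  complaint: recall = 9/16 = 0.5625
Mean = (0.5000 + 0.5000 + 0.5625) / 3 = 0.521

0.521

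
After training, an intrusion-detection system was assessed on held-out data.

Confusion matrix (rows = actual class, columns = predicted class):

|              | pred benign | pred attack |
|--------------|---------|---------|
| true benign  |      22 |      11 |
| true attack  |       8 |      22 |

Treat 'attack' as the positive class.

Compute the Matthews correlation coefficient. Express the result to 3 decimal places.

0.400

MCC = (TP·TN − FP·FN) / √((TP+FP)(TP+FN)(TN+FP)(TN+FN))
Numerator = 22·22 − 11·8 = 396
Denominator = √(33·30·33·30) = √980100 = 990.0000
MCC = 396 / 990.0000 = 0.400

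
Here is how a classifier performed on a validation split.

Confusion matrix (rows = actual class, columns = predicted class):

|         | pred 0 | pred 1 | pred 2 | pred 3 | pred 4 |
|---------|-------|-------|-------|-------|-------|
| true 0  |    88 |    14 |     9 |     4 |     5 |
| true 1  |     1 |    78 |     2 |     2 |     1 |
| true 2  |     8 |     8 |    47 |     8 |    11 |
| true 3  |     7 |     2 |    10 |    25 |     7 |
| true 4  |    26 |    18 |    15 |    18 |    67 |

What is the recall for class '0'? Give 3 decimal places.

Take TP from the diagonal, FP from the rest of the '0' prediction marginal, FN from the rest of the '0' actual marginal.
recall = TP/(TP+FN).
0: TP=88, FN=14+9+4+5=32 → 88/120 = 0.7333

0.733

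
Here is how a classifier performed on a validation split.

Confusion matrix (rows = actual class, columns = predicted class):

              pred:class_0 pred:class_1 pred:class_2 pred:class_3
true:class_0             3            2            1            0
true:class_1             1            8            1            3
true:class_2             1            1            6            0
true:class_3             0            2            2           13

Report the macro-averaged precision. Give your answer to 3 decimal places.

Per-class precision (TP/(TP+FP)):
  class_0: TP=3, FP=1+1+0=2 → 3/5 = 0.6000
  class_1: TP=8, FP=2+1+2=5 → 8/13 = 0.6154
  class_2: TP=6, FP=1+1+2=4 → 6/10 = 0.6000
  class_3: TP=13, FP=0+3+0=3 → 13/16 = 0.8125
Macro-precision = mean = (0.6000 + 0.6154 + 0.6000 + 0.8125) / 4 = 0.657

0.657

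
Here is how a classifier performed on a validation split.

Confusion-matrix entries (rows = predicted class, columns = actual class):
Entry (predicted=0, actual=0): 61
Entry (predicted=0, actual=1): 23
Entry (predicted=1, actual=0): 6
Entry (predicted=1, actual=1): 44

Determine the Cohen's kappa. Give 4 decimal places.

0.5672

Observed agreement pₒ = trace/N = 105/134 = 0.78358
Expected agreement pₑ = Σ (rowᵢ·colᵢ)/N² = (67·84 + 67·50)/134² = 0.50000
κ = (pₒ − pₑ)/(1 − pₑ) = (0.78358 − 0.50000)/(1 − 0.50000) = 0.5672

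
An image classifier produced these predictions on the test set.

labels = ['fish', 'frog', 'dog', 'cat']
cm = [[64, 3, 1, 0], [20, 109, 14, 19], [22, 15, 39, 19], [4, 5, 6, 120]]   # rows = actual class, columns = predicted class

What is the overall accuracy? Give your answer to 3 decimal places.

Accuracy = trace / total = (64+109+39+120=332) / 460 = 332/460 = 0.722

0.722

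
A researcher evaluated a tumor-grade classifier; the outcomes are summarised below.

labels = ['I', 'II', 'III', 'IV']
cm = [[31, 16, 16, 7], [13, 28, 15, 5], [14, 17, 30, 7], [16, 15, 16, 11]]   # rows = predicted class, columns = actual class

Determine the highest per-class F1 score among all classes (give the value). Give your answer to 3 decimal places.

0.431

Per-class F1 score (2·TP/(2·TP+FP+FN)):
  I: TP=31, FP=16+16+7=39, FN=13+14+16=43 → 62/144 = 0.4306
  II: TP=28, FP=13+15+5=33, FN=16+17+15=48 → 56/137 = 0.4088
  III: TP=30, FP=14+17+7=38, FN=16+15+16=47 → 60/145 = 0.4138
  IV: TP=11, FP=16+15+16=47, FN=7+5+7=19 → 22/88 = 0.2500
Highest is class 'I' with F1 score = 0.431.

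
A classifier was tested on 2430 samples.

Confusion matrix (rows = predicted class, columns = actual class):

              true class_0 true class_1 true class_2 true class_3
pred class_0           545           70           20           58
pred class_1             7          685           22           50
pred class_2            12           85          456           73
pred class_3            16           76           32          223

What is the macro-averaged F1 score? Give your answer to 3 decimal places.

0.764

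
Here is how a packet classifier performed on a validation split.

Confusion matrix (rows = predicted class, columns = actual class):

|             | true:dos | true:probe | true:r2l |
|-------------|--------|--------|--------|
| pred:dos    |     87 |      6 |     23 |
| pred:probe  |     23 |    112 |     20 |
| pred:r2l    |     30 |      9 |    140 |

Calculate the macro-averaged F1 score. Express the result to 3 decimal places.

0.749

Per-class F1 score (2·TP/(2·TP+FP+FN)):
  dos: TP=87, FP=6+23=29, FN=23+30=53 → 174/256 = 0.6797
  probe: TP=112, FP=23+20=43, FN=6+9=15 → 224/282 = 0.7943
  r2l: TP=140, FP=30+9=39, FN=23+20=43 → 280/362 = 0.7735
Macro-F1 score = mean = (0.6797 + 0.7943 + 0.7735) / 3 = 0.749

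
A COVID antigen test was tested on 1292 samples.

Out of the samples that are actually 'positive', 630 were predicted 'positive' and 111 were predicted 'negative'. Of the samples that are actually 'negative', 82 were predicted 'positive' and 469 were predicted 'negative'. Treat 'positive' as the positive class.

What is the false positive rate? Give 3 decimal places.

FPR = FP/(FP+TN) = 82/(82+469) = 0.149

0.149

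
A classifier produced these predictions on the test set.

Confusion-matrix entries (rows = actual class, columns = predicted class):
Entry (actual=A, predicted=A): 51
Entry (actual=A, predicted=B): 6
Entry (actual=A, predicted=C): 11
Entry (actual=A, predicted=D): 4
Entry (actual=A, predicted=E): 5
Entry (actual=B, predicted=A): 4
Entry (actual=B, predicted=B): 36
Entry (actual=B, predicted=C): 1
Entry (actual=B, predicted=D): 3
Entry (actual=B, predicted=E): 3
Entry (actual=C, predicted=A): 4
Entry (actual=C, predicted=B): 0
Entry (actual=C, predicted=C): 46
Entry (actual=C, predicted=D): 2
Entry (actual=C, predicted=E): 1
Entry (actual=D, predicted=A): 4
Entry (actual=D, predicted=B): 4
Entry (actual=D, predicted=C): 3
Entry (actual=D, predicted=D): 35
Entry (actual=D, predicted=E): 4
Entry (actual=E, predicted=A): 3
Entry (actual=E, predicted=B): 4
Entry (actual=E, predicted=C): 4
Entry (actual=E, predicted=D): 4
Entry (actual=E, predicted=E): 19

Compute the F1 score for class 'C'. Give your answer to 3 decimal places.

Treat 'C' as positive and all other classes as negative.
F1 score = 2·TP/(2·TP+FP+FN).
C: TP=46, FP=11+1+3+4=19, FN=4+0+2+1=7 → 92/118 = 0.7797

0.780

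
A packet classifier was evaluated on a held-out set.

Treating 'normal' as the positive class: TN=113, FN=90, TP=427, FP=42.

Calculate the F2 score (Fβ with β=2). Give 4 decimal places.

Fβ = (1+β²)·TP / ((1+β²)·TP + β²·FN + FP), with β²=4
= 5·427 / (5·427 + 4·90 + 42) = 0.8415

0.8415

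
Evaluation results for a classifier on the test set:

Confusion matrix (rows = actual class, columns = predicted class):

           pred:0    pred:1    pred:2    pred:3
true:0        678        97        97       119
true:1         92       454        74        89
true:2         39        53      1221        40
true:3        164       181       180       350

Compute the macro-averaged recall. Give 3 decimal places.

0.657

Per-class recall (TP/(TP+FN)):
  0: TP=678, FN=97+97+119=313 → 678/991 = 0.6842
  1: TP=454, FN=92+74+89=255 → 454/709 = 0.6403
  2: TP=1221, FN=39+53+40=132 → 1221/1353 = 0.9024
  3: TP=350, FN=164+181+180=525 → 350/875 = 0.4000
Macro-recall = mean = (0.6842 + 0.6403 + 0.9024 + 0.4000) / 4 = 0.657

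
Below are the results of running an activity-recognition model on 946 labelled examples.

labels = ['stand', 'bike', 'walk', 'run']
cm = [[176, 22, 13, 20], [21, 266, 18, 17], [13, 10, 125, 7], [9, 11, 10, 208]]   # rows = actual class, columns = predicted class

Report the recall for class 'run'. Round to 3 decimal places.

recall = TP/(TP+FN).
run: TP=208, FN=9+11+10=30 → 208/238 = 0.8739

0.874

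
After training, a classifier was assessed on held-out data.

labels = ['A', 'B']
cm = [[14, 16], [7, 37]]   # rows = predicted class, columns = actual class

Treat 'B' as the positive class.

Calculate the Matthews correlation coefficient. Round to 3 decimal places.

0.335

MCC = (TP·TN − FP·FN) / √((TP+FP)(TP+FN)(TN+FP)(TN+FN))
Numerator = 37·14 − 7·16 = 406
Denominator = √(44·53·21·30) = √1469160 = 1212.0891
MCC = 406 / 1212.0891 = 0.335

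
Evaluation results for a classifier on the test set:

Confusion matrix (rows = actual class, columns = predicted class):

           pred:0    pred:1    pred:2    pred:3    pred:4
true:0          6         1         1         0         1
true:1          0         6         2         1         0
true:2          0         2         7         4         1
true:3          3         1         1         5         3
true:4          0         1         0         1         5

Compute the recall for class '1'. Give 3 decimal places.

0.667

Treat '1' as positive and all other classes as negative.
recall = TP/(TP+FN).
1: TP=6, FN=0+2+1+0=3 → 6/9 = 0.6667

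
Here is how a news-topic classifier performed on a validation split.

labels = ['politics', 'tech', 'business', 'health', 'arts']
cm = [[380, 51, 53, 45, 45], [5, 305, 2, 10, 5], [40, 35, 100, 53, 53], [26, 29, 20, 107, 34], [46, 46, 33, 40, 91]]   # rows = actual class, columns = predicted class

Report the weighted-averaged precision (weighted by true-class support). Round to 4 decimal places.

0.5930

Per-class precision (TP/(TP+FP)):
  politics: TP=380, FP=5+40+26+46=117 → 380/497 = 0.76459
  tech: TP=305, FP=51+35+29+46=161 → 305/466 = 0.65451
  business: TP=100, FP=53+2+20+33=108 → 100/208 = 0.48077
  health: TP=107, FP=45+10+53+40=148 → 107/255 = 0.41961
  arts: TP=91, FP=45+5+53+34=137 → 91/228 = 0.39912
Weighted-precision = Σ (supportᵢ/N)·precisionᵢ with N=1654: (574/1654)·0.76459 + (327/1654)·0.65451 + (281/1654)·0.48077 + (216/1654)·0.41961 + (256/1654)·0.39912 = 0.5930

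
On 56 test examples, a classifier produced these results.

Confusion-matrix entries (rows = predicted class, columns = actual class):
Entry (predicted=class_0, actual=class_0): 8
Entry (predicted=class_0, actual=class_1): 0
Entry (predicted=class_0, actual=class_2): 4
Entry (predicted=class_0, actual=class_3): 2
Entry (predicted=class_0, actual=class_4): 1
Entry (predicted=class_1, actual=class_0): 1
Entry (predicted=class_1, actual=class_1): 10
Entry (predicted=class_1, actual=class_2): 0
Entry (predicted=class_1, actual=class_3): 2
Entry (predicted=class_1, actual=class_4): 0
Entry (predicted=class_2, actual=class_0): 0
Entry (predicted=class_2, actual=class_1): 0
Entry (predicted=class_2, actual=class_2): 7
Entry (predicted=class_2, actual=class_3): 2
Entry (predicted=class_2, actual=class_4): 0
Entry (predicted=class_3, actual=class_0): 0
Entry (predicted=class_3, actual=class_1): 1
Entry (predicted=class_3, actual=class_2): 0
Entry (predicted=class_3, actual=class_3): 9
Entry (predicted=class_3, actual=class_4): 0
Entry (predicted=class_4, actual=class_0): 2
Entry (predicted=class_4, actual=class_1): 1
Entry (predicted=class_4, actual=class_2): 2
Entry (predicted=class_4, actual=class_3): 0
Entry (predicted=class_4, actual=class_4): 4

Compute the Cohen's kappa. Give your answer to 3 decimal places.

0.597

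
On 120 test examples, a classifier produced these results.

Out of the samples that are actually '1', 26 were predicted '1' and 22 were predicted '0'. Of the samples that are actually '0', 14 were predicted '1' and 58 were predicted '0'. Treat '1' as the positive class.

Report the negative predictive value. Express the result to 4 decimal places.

0.7250

NPV = TN/(TN+FN) = 58/(58+22) = 0.7250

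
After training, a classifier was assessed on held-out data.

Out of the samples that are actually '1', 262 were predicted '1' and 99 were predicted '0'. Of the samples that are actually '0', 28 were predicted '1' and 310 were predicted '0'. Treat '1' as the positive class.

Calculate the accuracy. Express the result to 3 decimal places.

0.818

Accuracy = (TP+TN)/N = (262+310)/699 = 0.818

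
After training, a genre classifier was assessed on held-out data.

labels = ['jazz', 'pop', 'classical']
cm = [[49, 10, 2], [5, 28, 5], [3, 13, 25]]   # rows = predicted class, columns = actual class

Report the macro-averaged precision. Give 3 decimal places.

Per-class precision (TP/(TP+FP)):
  jazz: TP=49, FP=10+2=12 → 49/61 = 0.8033
  pop: TP=28, FP=5+5=10 → 28/38 = 0.7368
  classical: TP=25, FP=3+13=16 → 25/41 = 0.6098
Macro-precision = mean = (0.8033 + 0.7368 + 0.6098) / 3 = 0.717

0.717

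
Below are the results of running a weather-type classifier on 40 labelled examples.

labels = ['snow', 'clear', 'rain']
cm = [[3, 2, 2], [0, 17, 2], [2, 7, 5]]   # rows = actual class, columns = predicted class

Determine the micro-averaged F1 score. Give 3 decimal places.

Micro-averaging pools counts across classes: ΣTP=25, ΣFP=15, ΣFN=15.
Micro-F1 score = 2·TP/(2·TP+FP+FN) on pooled counts = 0.625 (equals overall accuracy in single-label multiclass).

0.625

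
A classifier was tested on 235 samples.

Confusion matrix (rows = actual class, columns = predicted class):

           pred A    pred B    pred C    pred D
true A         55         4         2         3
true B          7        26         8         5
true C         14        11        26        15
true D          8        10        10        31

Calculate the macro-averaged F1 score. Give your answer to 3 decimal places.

Per-class F1 score (2·TP/(2·TP+FP+FN)):
  A: TP=55, FP=7+14+8=29, FN=4+2+3=9 → 110/148 = 0.7432
  B: TP=26, FP=4+11+10=25, FN=7+8+5=20 → 52/97 = 0.5361
  C: TP=26, FP=2+8+10=20, FN=14+11+15=40 → 52/112 = 0.4643
  D: TP=31, FP=3+5+15=23, FN=8+10+10=28 → 62/113 = 0.5487
Macro-F1 score = mean = (0.7432 + 0.5361 + 0.4643 + 0.5487) / 4 = 0.573

0.573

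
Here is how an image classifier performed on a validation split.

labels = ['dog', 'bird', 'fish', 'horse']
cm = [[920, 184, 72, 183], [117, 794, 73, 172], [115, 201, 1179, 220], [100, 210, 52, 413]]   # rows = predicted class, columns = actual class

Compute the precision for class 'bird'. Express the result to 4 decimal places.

0.6869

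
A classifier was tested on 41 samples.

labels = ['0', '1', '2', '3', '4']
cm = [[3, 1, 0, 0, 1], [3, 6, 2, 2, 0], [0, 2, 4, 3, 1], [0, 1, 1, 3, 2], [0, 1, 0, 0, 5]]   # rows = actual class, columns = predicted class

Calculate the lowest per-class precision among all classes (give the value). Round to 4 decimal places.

Per-class precision (TP/(TP+FP)):
  0: TP=3, FP=3+0+0+0=3 → 3/6 = 0.50000
  1: TP=6, FP=1+2+1+1=5 → 6/11 = 0.54545
  2: TP=4, FP=0+2+1+0=3 → 4/7 = 0.57143
  3: TP=3, FP=0+2+3+0=5 → 3/8 = 0.37500
  4: TP=5, FP=1+0+1+2=4 → 5/9 = 0.55556
Lowest is class '3' with precision = 0.3750.

0.3750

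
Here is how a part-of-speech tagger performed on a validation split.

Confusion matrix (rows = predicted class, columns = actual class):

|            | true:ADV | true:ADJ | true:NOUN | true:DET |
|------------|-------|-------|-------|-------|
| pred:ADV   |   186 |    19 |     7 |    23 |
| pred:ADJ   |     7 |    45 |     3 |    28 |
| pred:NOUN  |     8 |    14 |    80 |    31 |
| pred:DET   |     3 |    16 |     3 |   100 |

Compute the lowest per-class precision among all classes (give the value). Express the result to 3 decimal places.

0.542

Per-class precision (TP/(TP+FP)):
  ADV: TP=186, FP=19+7+23=49 → 186/235 = 0.7915
  ADJ: TP=45, FP=7+3+28=38 → 45/83 = 0.5422
  NOUN: TP=80, FP=8+14+31=53 → 80/133 = 0.6015
  DET: TP=100, FP=3+16+3=22 → 100/122 = 0.8197
Lowest is class 'ADJ' with precision = 0.542.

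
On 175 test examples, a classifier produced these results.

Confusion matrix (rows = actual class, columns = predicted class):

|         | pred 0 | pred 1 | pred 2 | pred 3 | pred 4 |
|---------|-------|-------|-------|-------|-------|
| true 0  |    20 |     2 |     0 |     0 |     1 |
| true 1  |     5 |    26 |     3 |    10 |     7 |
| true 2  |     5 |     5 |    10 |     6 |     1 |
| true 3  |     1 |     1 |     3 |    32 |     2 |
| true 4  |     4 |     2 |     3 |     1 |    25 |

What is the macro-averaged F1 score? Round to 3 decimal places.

Per-class F1 score (2·TP/(2·TP+FP+FN)):
  0: TP=20, FP=5+5+1+4=15, FN=2+0+0+1=3 → 40/58 = 0.6897
  1: TP=26, FP=2+5+1+2=10, FN=5+3+10+7=25 → 52/87 = 0.5977
  2: TP=10, FP=0+3+3+3=9, FN=5+5+6+1=17 → 20/46 = 0.4348
  3: TP=32, FP=0+10+6+1=17, FN=1+1+3+2=7 → 64/88 = 0.7273
  4: TP=25, FP=1+7+1+2=11, FN=4+2+3+1=10 → 50/71 = 0.7042
Macro-F1 score = mean = (0.6897 + 0.5977 + 0.4348 + 0.7273 + 0.7042) / 5 = 0.631

0.631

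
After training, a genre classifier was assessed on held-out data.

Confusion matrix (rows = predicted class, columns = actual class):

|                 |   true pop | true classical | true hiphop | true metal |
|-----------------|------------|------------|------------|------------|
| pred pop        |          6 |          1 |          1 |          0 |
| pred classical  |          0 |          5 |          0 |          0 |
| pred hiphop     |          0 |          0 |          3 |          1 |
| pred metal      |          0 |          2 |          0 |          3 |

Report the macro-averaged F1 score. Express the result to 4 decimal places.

Per-class F1 score (2·TP/(2·TP+FP+FN)):
  pop: TP=6, FP=1+1+0=2, FN=0+0+0=0 → 12/14 = 0.85714
  classical: TP=5, FP=0+0+0=0, FN=1+0+2=3 → 10/13 = 0.76923
  hiphop: TP=3, FP=0+0+1=1, FN=1+0+0=1 → 6/8 = 0.75000
  metal: TP=3, FP=0+2+0=2, FN=0+0+1=1 → 6/9 = 0.66667
Macro-F1 score = mean = (0.85714 + 0.76923 + 0.75000 + 0.66667) / 4 = 0.7608

0.7608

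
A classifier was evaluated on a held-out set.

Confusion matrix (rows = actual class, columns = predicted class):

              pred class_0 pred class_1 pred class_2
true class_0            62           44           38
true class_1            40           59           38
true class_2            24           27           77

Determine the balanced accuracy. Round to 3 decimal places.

0.488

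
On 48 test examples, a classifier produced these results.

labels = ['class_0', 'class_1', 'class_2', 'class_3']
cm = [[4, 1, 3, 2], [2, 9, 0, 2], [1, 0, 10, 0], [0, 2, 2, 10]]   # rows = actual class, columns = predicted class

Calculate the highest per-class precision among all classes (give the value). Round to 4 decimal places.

Per-class precision (TP/(TP+FP)):
  class_0: TP=4, FP=2+1+0=3 → 4/7 = 0.57143
  class_1: TP=9, FP=1+0+2=3 → 9/12 = 0.75000
  class_2: TP=10, FP=3+0+2=5 → 10/15 = 0.66667
  class_3: TP=10, FP=2+2+0=4 → 10/14 = 0.71429
Highest is class 'class_1' with precision = 0.7500.

0.7500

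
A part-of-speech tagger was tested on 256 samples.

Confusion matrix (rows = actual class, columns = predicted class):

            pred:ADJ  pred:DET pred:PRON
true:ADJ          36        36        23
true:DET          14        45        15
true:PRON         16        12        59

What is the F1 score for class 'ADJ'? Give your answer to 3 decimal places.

0.447

One-vs-rest for 'ADJ': TP = diagonal; FP = other classes predicted 'ADJ'; FN = 'ADJ' predicted as other.
F1 score = 2·TP/(2·TP+FP+FN).
ADJ: TP=36, FP=14+16=30, FN=36+23=59 → 72/161 = 0.4472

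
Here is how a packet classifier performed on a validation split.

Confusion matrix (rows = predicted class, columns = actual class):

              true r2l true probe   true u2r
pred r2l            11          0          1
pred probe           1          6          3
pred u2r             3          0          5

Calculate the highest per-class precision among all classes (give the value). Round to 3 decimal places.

Per-class precision (TP/(TP+FP)):
  r2l: TP=11, FP=0+1=1 → 11/12 = 0.9167
  probe: TP=6, FP=1+3=4 → 6/10 = 0.6000
  u2r: TP=5, FP=3+0=3 → 5/8 = 0.6250
Highest is class 'r2l' with precision = 0.917.

0.917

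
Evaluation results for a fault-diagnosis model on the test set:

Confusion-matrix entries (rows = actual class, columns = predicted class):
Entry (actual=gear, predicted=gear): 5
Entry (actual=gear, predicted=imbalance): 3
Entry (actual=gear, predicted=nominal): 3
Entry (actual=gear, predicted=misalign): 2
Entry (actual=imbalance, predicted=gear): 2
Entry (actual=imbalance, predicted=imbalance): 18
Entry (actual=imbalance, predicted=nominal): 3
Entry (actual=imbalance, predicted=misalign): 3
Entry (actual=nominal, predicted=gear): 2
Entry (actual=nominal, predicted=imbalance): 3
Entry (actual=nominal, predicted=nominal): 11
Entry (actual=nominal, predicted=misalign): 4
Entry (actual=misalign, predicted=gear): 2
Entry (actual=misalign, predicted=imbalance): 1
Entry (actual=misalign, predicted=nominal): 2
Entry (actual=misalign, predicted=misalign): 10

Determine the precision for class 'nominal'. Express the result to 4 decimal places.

0.5789

Take TP from the diagonal, FP from the rest of the 'nominal' prediction marginal, FN from the rest of the 'nominal' actual marginal.
precision = TP/(TP+FP).
nominal: TP=11, FP=3+3+2=8 → 11/19 = 0.57895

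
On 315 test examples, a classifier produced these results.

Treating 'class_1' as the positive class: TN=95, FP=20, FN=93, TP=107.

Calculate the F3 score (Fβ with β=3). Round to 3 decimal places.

0.555

Fβ = (1+β²)·TP / ((1+β²)·TP + β²·FN + FP), with β²=9
= 10·107 / (10·107 + 9·93 + 20) = 0.555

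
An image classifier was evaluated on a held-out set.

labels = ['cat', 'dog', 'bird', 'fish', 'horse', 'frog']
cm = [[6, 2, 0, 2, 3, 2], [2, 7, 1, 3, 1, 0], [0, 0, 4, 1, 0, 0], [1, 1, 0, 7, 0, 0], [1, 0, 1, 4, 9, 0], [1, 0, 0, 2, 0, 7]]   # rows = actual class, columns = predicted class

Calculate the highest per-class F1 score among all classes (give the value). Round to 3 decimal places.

0.737

Per-class F1 score (2·TP/(2·TP+FP+FN)):
  cat: TP=6, FP=2+0+1+1+1=5, FN=2+0+2+3+2=9 → 12/26 = 0.4615
  dog: TP=7, FP=2+0+1+0+0=3, FN=2+1+3+1+0=7 → 14/24 = 0.5833
  bird: TP=4, FP=0+1+0+1+0=2, FN=0+0+1+0+0=1 → 8/11 = 0.7273
  fish: TP=7, FP=2+3+1+4+2=12, FN=1+1+0+0+0=2 → 14/28 = 0.5000
  horse: TP=9, FP=3+1+0+0+0=4, FN=1+0+1+4+0=6 → 18/28 = 0.6429
  frog: TP=7, FP=2+0+0+0+0=2, FN=1+0+0+2+0=3 → 14/19 = 0.7368
Highest is class 'frog' with F1 score = 0.737.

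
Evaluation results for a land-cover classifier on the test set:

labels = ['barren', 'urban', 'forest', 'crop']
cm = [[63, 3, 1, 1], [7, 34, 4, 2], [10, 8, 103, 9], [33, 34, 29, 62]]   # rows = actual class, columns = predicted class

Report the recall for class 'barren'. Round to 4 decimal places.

0.9265

Take TP from the diagonal, FP from the rest of the 'barren' prediction marginal, FN from the rest of the 'barren' actual marginal.
recall = TP/(TP+FN).
barren: TP=63, FN=3+1+1=5 → 63/68 = 0.92647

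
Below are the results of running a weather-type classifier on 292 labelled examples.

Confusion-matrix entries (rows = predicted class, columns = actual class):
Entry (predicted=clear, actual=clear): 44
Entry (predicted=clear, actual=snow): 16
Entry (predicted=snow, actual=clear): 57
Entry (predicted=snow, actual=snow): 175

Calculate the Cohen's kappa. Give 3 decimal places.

Observed agreement pₒ = trace/N = 219/292 = 0.7500
Expected agreement pₑ = Σ (rowᵢ·colᵢ)/N² = (101·60 + 191·232)/292² = 0.5908
κ = (pₒ − pₑ)/(1 − pₑ) = (0.7500 − 0.5908)/(1 − 0.5908) = 0.389

0.389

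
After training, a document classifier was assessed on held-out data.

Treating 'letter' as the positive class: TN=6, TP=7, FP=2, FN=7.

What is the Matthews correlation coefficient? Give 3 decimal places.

0.245

MCC = (TP·TN − FP·FN) / √((TP+FP)(TP+FN)(TN+FP)(TN+FN))
Numerator = 7·6 − 2·7 = 28
Denominator = √(9·14·8·13) = √13104 = 114.4727
MCC = 28 / 114.4727 = 0.245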